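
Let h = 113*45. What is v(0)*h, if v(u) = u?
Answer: 0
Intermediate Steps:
h = 5085
v(0)*h = 0*5085 = 0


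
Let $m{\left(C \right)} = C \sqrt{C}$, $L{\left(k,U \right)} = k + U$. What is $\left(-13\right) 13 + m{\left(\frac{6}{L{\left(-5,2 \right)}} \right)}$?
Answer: $-169 - 2 i \sqrt{2} \approx -169.0 - 2.8284 i$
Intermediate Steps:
$L{\left(k,U \right)} = U + k$
$m{\left(C \right)} = C^{\frac{3}{2}}$
$\left(-13\right) 13 + m{\left(\frac{6}{L{\left(-5,2 \right)}} \right)} = \left(-13\right) 13 + \left(\frac{6}{2 - 5}\right)^{\frac{3}{2}} = -169 + \left(\frac{6}{-3}\right)^{\frac{3}{2}} = -169 + \left(6 \left(- \frac{1}{3}\right)\right)^{\frac{3}{2}} = -169 + \left(-2\right)^{\frac{3}{2}} = -169 - 2 i \sqrt{2}$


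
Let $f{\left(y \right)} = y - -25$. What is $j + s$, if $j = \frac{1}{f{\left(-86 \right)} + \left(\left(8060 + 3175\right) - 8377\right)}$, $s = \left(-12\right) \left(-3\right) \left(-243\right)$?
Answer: $- \frac{24468155}{2797} \approx -8748.0$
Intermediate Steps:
$f{\left(y \right)} = 25 + y$ ($f{\left(y \right)} = y + 25 = 25 + y$)
$s = -8748$ ($s = 36 \left(-243\right) = -8748$)
$j = \frac{1}{2797}$ ($j = \frac{1}{\left(25 - 86\right) + \left(\left(8060 + 3175\right) - 8377\right)} = \frac{1}{-61 + \left(11235 - 8377\right)} = \frac{1}{-61 + 2858} = \frac{1}{2797} \approx 0.00035753$)
$j + s = \frac{1}{2797} - 8748 = - \frac{24468155}{2797}$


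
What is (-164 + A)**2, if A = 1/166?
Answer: 741091729/27556 ≈ 26894.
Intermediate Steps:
A = 1/166 ≈ 0.0060241
(-164 + A)**2 = (-164 + 1/166)**2 = (-27223/166)**2 = 741091729/27556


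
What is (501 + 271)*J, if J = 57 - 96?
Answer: -30108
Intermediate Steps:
J = -39
(501 + 271)*J = (501 + 271)*(-39) = 772*(-39) = -30108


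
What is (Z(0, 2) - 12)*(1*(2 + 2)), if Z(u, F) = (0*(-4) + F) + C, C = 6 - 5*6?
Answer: -136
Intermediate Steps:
C = -24 (C = 6 - 30 = -24)
Z(u, F) = -24 + F (Z(u, F) = (0*(-4) + F) - 24 = (0 + F) - 24 = F - 24 = -24 + F)
(Z(0, 2) - 12)*(1*(2 + 2)) = ((-24 + 2) - 12)*(1*(2 + 2)) = (-22 - 12)*(1*4) = -34*4 = -136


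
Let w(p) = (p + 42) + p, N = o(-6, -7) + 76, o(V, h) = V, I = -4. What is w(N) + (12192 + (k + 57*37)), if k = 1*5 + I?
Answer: 14484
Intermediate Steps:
N = 70 (N = -6 + 76 = 70)
w(p) = 42 + 2*p (w(p) = (42 + p) + p = 42 + 2*p)
k = 1 (k = 1*5 - 4 = 5 - 4 = 1)
w(N) + (12192 + (k + 57*37)) = (42 + 2*70) + (12192 + (1 + 57*37)) = (42 + 140) + (12192 + (1 + 2109)) = 182 + (12192 + 2110) = 182 + 14302 = 14484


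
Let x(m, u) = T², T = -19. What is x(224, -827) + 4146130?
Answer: 4146491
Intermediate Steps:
x(m, u) = 361 (x(m, u) = (-19)² = 361)
x(224, -827) + 4146130 = 361 + 4146130 = 4146491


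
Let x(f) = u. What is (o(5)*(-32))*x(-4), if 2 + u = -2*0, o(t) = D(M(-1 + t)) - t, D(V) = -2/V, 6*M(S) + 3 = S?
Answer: -1088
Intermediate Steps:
M(S) = -½ + S/6
o(t) = -t - 2/(-⅔ + t/6) (o(t) = -2/(-½ + (-1 + t)/6) - t = -2/(-½ + (-⅙ + t/6)) - t = -2/(-⅔ + t/6) - t = -t - 2/(-⅔ + t/6))
u = -2 (u = -2 - 2*0 = -2 + 0 = -2)
x(f) = -2
(o(5)*(-32))*x(-4) = (((-12 - 1*5*(-4 + 5))/(-4 + 5))*(-32))*(-2) = (((-12 - 1*5*1)/1)*(-32))*(-2) = ((1*(-12 - 5))*(-32))*(-2) = ((1*(-17))*(-32))*(-2) = -17*(-32)*(-2) = 544*(-2) = -1088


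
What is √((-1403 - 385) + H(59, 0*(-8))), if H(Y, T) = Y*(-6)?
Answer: 3*I*√238 ≈ 46.282*I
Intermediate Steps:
H(Y, T) = -6*Y
√((-1403 - 385) + H(59, 0*(-8))) = √((-1403 - 385) - 6*59) = √(-1788 - 354) = √(-2142) = 3*I*√238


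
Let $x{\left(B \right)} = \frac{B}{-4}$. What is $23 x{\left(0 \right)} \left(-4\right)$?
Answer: $0$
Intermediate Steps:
$x{\left(B \right)} = - \frac{B}{4}$ ($x{\left(B \right)} = B \left(- \frac{1}{4}\right) = - \frac{B}{4}$)
$23 x{\left(0 \right)} \left(-4\right) = 23 \left(\left(- \frac{1}{4}\right) 0\right) \left(-4\right) = 23 \cdot 0 \left(-4\right) = 0 \left(-4\right) = 0$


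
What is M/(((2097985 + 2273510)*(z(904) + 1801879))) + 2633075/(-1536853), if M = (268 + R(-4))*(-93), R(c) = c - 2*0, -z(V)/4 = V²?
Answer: -1876188105815178141/1095079071211296275 ≈ -1.7133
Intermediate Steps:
z(V) = -4*V²
R(c) = c (R(c) = c + 0 = c)
M = -24552 (M = (268 - 4)*(-93) = 264*(-93) = -24552)
M/(((2097985 + 2273510)*(z(904) + 1801879))) + 2633075/(-1536853) = -24552*1/((2097985 + 2273510)*(-4*904² + 1801879)) + 2633075/(-1536853) = -24552*1/(4371495*(-4*817216 + 1801879)) + 2633075*(-1/1536853) = -24552*1/(4371495*(-3268864 + 1801879)) - 2633075/1536853 = -24552/(4371495*(-1466985)) - 2633075/1536853 = -24552/(-6412917592575) - 2633075/1536853 = -24552*(-1/6412917592575) - 2633075/1536853 = 2728/712546399175 - 2633075/1536853 = -1876188105815178141/1095079071211296275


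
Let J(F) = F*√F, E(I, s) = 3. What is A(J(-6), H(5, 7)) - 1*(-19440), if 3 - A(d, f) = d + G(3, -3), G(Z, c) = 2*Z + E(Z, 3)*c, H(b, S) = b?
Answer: 19446 + 6*I*√6 ≈ 19446.0 + 14.697*I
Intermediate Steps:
J(F) = F^(3/2)
G(Z, c) = 2*Z + 3*c
A(d, f) = 6 - d (A(d, f) = 3 - (d + (2*3 + 3*(-3))) = 3 - (d + (6 - 9)) = 3 - (d - 3) = 3 - (-3 + d) = 3 + (3 - d) = 6 - d)
A(J(-6), H(5, 7)) - 1*(-19440) = (6 - (-6)^(3/2)) - 1*(-19440) = (6 - (-6)*I*√6) + 19440 = (6 + 6*I*√6) + 19440 = 19446 + 6*I*√6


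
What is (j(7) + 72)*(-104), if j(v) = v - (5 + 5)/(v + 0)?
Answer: -56472/7 ≈ -8067.4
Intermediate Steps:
j(v) = v - 10/v
(j(7) + 72)*(-104) = ((7 - 10/7) + 72)*(-104) = (39/7 + 72)*(-104) = (543/7)*(-104) = -56472/7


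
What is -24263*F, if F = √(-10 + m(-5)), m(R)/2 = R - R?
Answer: -24263*I*√10 ≈ -76726.0*I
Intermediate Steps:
m(R) = 0 (m(R) = 2*(R - R) = 2*0 = 0)
F = I*√10 (F = √(-10 + 0) = √(-10) = I*√10 ≈ 3.1623*I)
-24263*F = -24263*I*√10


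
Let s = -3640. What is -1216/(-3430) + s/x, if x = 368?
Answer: -752357/78890 ≈ -9.5368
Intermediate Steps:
-1216/(-3430) + s/x = -1216/(-3430) - 3640/368 = -1216*(-1/3430) - 3640*1/368 = 608/1715 - 455/46 = -752357/78890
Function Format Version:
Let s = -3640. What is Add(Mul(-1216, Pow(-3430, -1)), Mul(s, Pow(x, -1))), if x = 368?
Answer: Rational(-752357, 78890) ≈ -9.5368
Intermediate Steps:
Add(Mul(-1216, Pow(-3430, -1)), Mul(s, Pow(x, -1))) = Add(Mul(-1216, Pow(-3430, -1)), Mul(-3640, Pow(368, -1))) = Add(Mul(-1216, Rational(-1, 3430)), Mul(-3640, Rational(1, 368))) = Add(Rational(608, 1715), Rational(-455, 46)) = Rational(-752357, 78890)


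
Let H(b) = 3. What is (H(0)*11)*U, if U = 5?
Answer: 165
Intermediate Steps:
(H(0)*11)*U = (3*11)*5 = 33*5 = 165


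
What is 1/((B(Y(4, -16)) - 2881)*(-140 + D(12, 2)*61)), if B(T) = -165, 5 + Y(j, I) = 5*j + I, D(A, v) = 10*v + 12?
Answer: -1/5519352 ≈ -1.8118e-7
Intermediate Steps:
D(A, v) = 12 + 10*v
Y(j, I) = -5 + I + 5*j (Y(j, I) = -5 + (5*j + I) = -5 + (I + 5*j) = -5 + I + 5*j)
1/((B(Y(4, -16)) - 2881)*(-140 + D(12, 2)*61)) = 1/((-165 - 2881)*(-140 + (12 + 10*2)*61)) = 1/((-3046)*(-140 + (12 + 20)*61)) = -1/(3046*(-140 + 32*61)) = -1/(3046*(-140 + 1952)) = -1/3046/1812 = -1/3046*1/1812 = -1/5519352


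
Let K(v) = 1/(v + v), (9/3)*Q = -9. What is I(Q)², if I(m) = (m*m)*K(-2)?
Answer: 81/16 ≈ 5.0625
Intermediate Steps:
Q = -3 (Q = (⅓)*(-9) = -3)
K(v) = 1/(2*v)
I(m) = -m²/4 (I(m) = (m*m)*((½)/(-2)) = m²*((½)*(-½)) = m²*(-¼) = -m²/4)
I(Q)² = (-¼*(-3)²)² = (-¼*9)² = (-9/4)² = 81/16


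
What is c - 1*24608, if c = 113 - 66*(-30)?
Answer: -22515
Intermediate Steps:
c = 2093 (c = 113 + 1980 = 2093)
c - 1*24608 = 2093 - 1*24608 = 2093 - 24608 = -22515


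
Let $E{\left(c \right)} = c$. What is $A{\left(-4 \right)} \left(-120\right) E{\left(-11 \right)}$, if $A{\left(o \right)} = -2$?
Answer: $-2640$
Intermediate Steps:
$A{\left(-4 \right)} \left(-120\right) E{\left(-11 \right)} = \left(-2\right) \left(-120\right) \left(-11\right) = 240 \left(-11\right) = -2640$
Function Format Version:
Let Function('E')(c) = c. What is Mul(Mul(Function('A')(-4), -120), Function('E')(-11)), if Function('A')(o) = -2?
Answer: -2640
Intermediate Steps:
Mul(Mul(Function('A')(-4), -120), Function('E')(-11)) = Mul(Mul(-2, -120), -11) = Mul(240, -11) = -2640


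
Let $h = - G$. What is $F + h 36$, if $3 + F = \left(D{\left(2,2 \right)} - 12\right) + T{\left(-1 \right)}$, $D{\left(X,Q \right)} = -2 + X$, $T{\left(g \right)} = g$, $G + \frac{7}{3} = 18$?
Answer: $-580$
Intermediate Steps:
$G = \frac{47}{3}$ ($G = - \frac{7}{3} + 18 = \frac{47}{3} \approx 15.667$)
$F = -16$ ($F = -3 + \left(\left(\left(-2 + 2\right) - 12\right) - 1\right) = -3 + \left(\left(0 - 12\right) - 1\right) = -3 - 13 = -16$)
$h = - \frac{47}{3}$ ($h = \left(-1\right) \frac{47}{3} = - \frac{47}{3} \approx -15.667$)
$F + h 36 = -16 - 564 = -580$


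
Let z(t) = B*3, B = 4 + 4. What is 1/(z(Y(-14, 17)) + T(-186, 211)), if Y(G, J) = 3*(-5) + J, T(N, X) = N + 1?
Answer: -1/161 ≈ -0.0062112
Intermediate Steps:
T(N, X) = 1 + N
B = 8
Y(G, J) = -15 + J
z(t) = 24 (z(t) = 8*3 = 24)
1/(z(Y(-14, 17)) + T(-186, 211)) = 1/(24 + (1 - 186)) = 1/(24 - 185) = 1/(-161) = -1/161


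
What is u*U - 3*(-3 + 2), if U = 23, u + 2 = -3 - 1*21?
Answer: -595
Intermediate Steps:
u = -26 (u = -2 + (-3 - 1*21) = -2 + (-3 - 21) = -2 - 24 = -26)
u*U - 3*(-3 + 2) = -26*23 - 3*(-3 + 2) = -598 - 3*(-1) = -598 + 3 = -595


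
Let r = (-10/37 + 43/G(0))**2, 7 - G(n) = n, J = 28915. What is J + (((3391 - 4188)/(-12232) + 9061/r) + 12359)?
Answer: 90416060552329/2176770024 ≈ 41537.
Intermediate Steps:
G(n) = 7 - n
r = 2313441/67081 (r = (-10/37 + 43/(7 - 1*0))**2 = (-10*1/37 + 43/(7 + 0))**2 = (-10/37 + 43/7)**2 = (1521/259)**2 = 2313441/67081 ≈ 34.487)
J + (((3391 - 4188)/(-12232) + 9061/r) + 12359) = 28915 + (((3391 - 4188)/(-12232) + 9061/(2313441/67081)) + 12359) = 28915 + ((-797*(-1/12232) + 9061*(67081/2313441)) + 12359) = 28915 + ((797/12232 + 46755457/177957) + 12359) = 28915 + (572054581753/2176770024 + 12359) = 28915 + 27474755308369/2176770024 = 90416060552329/2176770024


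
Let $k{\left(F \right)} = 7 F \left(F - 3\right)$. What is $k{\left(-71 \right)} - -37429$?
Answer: $74207$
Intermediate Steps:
$k{\left(F \right)} = 7 F \left(-3 + F\right)$
$k{\left(-71 \right)} - -37429 = 7 \left(-71\right) \left(-3 - 71\right) - -37429 = 7 \left(-71\right) \left(-74\right) + 37429 = 36778 + 37429 = 74207$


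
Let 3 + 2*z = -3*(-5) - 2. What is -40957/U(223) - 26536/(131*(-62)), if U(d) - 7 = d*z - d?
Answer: -4980595/117769 ≈ -42.291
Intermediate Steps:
z = 5 (z = -3/2 + (-3*(-5) - 2)/2 = -3/2 + (15 - 2)/2 = -3/2 + (1/2)*13 = -3/2 + 13/2 = 5)
U(d) = 7 + 4*d (U(d) = 7 + (d*5 - d) = 7 + (5*d - d) = 7 + 4*d)
-40957/U(223) - 26536/(131*(-62)) = -40957/(7 + 4*223) - 26536/(131*(-62)) = -40957/(7 + 892) - 26536/(-8122) = -40957/899 - 26536*(-1/8122) = -40957*1/899 + 428/131 = -40957/899 + 428/131 = -4980595/117769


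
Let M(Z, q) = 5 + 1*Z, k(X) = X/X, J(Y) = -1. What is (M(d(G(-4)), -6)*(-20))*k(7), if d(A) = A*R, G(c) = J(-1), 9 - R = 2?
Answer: 40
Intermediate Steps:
R = 7 (R = 9 - 1*2 = 9 - 2 = 7)
G(c) = -1
k(X) = 1
d(A) = 7*A (d(A) = A*7 = 7*A)
M(Z, q) = 5 + Z
(M(d(G(-4)), -6)*(-20))*k(7) = ((5 + 7*(-1))*(-20))*1 = ((5 - 7)*(-20))*1 = -2*(-20)*1 = 40*1 = 40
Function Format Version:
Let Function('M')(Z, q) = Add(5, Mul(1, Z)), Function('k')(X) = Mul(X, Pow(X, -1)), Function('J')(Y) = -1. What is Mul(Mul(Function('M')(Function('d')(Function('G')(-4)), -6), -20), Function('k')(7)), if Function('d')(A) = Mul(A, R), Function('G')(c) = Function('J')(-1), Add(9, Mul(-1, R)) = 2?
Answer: 40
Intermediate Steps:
R = 7 (R = Add(9, Mul(-1, 2)) = Add(9, -2) = 7)
Function('G')(c) = -1
Function('k')(X) = 1
Function('d')(A) = Mul(7, A) (Function('d')(A) = Mul(A, 7) = Mul(7, A))
Function('M')(Z, q) = Add(5, Z)
Mul(Mul(Function('M')(Function('d')(Function('G')(-4)), -6), -20), Function('k')(7)) = Mul(Mul(Add(5, Mul(7, -1)), -20), 1) = Mul(Mul(Add(5, -7), -20), 1) = Mul(Mul(-2, -20), 1) = Mul(40, 1) = 40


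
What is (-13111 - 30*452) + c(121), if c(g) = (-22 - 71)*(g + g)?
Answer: -49177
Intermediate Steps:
c(g) = -186*g
(-13111 - 30*452) + c(121) = (-13111 - 30*452) - 186*121 = (-13111 - 13560) - 22506 = -26671 - 22506 = -49177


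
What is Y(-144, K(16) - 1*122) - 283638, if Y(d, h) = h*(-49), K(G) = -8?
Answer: -277268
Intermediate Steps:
Y(d, h) = -49*h
Y(-144, K(16) - 1*122) - 283638 = -49*(-8 - 1*122) - 283638 = -49*(-8 - 122) - 283638 = -49*(-130) - 283638 = 6370 - 283638 = -277268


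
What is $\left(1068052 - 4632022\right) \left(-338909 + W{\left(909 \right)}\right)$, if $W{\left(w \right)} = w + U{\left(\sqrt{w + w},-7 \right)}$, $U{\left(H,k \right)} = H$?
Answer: $1204621860000 - 10691910 \sqrt{202} \approx 1.2045 \cdot 10^{12}$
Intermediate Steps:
$W{\left(w \right)} = w + \sqrt{2} \sqrt{w}$ ($W{\left(w \right)} = w + \sqrt{w + w} = w + \sqrt{2 w} = w + \sqrt{2} \sqrt{w}$)
$\left(1068052 - 4632022\right) \left(-338909 + W{\left(909 \right)}\right) = \left(1068052 - 4632022\right) \left(-338909 + \left(909 + \sqrt{2} \sqrt{909}\right)\right) = - 3563970 \left(-338909 + \left(909 + \sqrt{2} \cdot 3 \sqrt{101}\right)\right) = - 3563970 \left(-338909 + \left(909 + 3 \sqrt{202}\right)\right) = - 3563970 \left(-338000 + 3 \sqrt{202}\right) = 1204621860000 - 10691910 \sqrt{202}$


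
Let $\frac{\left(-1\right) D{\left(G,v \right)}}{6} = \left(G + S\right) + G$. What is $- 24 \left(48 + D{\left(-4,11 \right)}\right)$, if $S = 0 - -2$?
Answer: $-2016$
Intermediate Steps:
$S = 2$ ($S = 0 + 2 = 2$)
$D{\left(G,v \right)} = -12 - 12 G$ ($D{\left(G,v \right)} = - 6 \left(\left(G + 2\right) + G\right) = - 6 \left(\left(2 + G\right) + G\right) = - 6 \left(2 + 2 G\right) = -12 - 12 G$)
$- 24 \left(48 + D{\left(-4,11 \right)}\right) = - 24 \left(48 - -36\right) = - 24 \left(48 + \left(-12 + 48\right)\right) = - 24 \left(48 + 36\right) = \left(-24\right) 84 = -2016$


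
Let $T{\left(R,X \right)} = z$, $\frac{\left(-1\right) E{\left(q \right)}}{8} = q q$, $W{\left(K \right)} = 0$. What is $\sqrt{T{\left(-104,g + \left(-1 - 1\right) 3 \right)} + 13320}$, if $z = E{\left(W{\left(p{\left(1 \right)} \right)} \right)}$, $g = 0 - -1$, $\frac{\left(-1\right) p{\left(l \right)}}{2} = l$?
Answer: $6 \sqrt{370} \approx 115.41$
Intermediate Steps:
$p{\left(l \right)} = - 2 l$
$g = 1$ ($g = 0 + 1 = 1$)
$E{\left(q \right)} = - 8 q^{2}$ ($E{\left(q \right)} = - 8 q q = - 8 q^{2}$)
$z = 0$ ($z = - 8 \cdot 0^{2} = \left(-8\right) 0 = 0$)
$T{\left(R,X \right)} = 0$
$\sqrt{T{\left(-104,g + \left(-1 - 1\right) 3 \right)} + 13320} = \sqrt{0 + 13320} = \sqrt{13320} = 6 \sqrt{370}$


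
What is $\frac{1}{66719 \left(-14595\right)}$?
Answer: $- \frac{1}{973763805} \approx -1.0269 \cdot 10^{-9}$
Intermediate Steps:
$\frac{1}{66719 \left(-14595\right)} = \frac{1}{66719} \left(- \frac{1}{14595}\right) = - \frac{1}{973763805}$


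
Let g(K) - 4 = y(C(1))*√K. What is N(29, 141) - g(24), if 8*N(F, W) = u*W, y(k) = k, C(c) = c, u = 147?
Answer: 20695/8 - 2*√6 ≈ 2582.0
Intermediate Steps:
N(F, W) = 147*W/8 (N(F, W) = (147*W)/8 = 147*W/8)
g(K) = 4 + √K (g(K) = 4 + 1*√K = 4 + √K)
N(29, 141) - g(24) = (147/8)*141 - (4 + √24) = 20727/8 - (4 + 2*√6) = 20727/8 + (-4 - 2*√6) = 20695/8 - 2*√6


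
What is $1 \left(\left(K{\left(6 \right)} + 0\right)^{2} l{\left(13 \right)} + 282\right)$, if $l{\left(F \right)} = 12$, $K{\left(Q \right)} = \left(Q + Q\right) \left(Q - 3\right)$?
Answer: $15834$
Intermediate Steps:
$K{\left(Q \right)} = 2 Q \left(-3 + Q\right)$
$1 \left(\left(K{\left(6 \right)} + 0\right)^{2} l{\left(13 \right)} + 282\right) = 1 \left(\left(2 \cdot 6 \left(-3 + 6\right) + 0\right)^{2} \cdot 12 + 282\right) = 1 \left(\left(2 \cdot 6 \cdot 3 + 0\right)^{2} \cdot 12 + 282\right) = 1 \left(\left(36 + 0\right)^{2} \cdot 12 + 282\right) = 1 \left(36^{2} \cdot 12 + 282\right) = 1 \left(1296 \cdot 12 + 282\right) = 1 \left(15552 + 282\right) = 1 \cdot 15834 = 15834$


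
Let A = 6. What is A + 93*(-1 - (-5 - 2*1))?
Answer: 564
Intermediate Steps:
A + 93*(-1 - (-5 - 2*1)) = 6 + 93*(-1 - (-5 - 2*1)) = 6 + 93*(-1 - (-5 - 2)) = 6 + 93*(-1 - 1*(-7)) = 6 + 93*(-1 + 7) = 6 + 93*6 = 6 + 558 = 564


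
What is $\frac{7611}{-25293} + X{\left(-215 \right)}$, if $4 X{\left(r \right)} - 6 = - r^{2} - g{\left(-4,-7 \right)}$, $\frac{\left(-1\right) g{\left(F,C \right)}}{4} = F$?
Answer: $- \frac{389817433}{33724} \approx -11559.0$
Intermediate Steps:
$g{\left(F,C \right)} = - 4 F$
$X{\left(r \right)} = - \frac{5}{2} - \frac{r^{2}}{4}$ ($X{\left(r \right)} = \frac{3}{2} + \frac{- r^{2} - \left(-4\right) \left(-4\right)}{4} = \frac{3}{2} + \frac{- r^{2} - 16}{4} = \frac{3}{2} + \frac{-16 - r^{2}}{4} = \frac{3}{2} - \left(4 + \frac{r^{2}}{4}\right) = - \frac{5}{2} - \frac{r^{2}}{4}$)
$\frac{7611}{-25293} + X{\left(-215 \right)} = \frac{7611}{-25293} - \left(\frac{5}{2} + \frac{\left(-215\right)^{2}}{4}\right) = 7611 \left(- \frac{1}{25293}\right) - \frac{46235}{4} = - \frac{2537}{8431} - \frac{46235}{4} = - \frac{389817433}{33724}$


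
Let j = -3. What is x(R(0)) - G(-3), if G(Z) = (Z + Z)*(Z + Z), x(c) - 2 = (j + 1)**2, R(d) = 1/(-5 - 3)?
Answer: -30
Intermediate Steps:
R(d) = -1/8 (R(d) = 1/(-8) = -1/8)
x(c) = 6 (x(c) = 2 + (-3 + 1)**2 = 2 + (-2)**2 = 2 + 4 = 6)
G(Z) = 4*Z**2 (G(Z) = (2*Z)*(2*Z) = 4*Z**2)
x(R(0)) - G(-3) = 6 - 4*(-3)**2 = 6 - 4*9 = 6 - 1*36 = 6 - 36 = -30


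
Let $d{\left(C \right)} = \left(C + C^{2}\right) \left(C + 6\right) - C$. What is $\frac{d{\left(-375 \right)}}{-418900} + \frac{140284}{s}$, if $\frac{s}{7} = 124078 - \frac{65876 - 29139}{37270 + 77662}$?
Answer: $\frac{206912232216536603}{1672642092023028} \approx 123.7$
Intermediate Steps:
$s = \frac{99823471713}{114932}$ ($s = 7 \left(124078 - \frac{65876 - 29139}{37270 + 77662}\right) = 7 \left(124078 - \frac{36737}{114932}\right) = 7 \cdot \frac{14260495959}{114932} = \frac{99823471713}{114932} \approx 8.6854 \cdot 10^{5}$)
$d{\left(C \right)} = - C + \left(6 + C\right) \left(C + C^{2}\right)$ ($d{\left(C \right)} = \left(C + C^{2}\right) \left(6 + C\right) - C = \left(6 + C\right) \left(C + C^{2}\right) - C = - C + \left(6 + C\right) \left(C + C^{2}\right)$)
$\frac{d{\left(-375 \right)}}{-418900} + \frac{140284}{s} = \frac{\left(-375\right) \left(5 + \left(-375\right)^{2} + 7 \left(-375\right)\right)}{-418900} + \frac{140284}{\frac{99823471713}{114932}} = - 375 \left(5 + 140625 - 2625\right) \left(- \frac{1}{418900}\right) + 140284 \cdot \frac{114932}{99823471713} = \left(-375\right) 138005 \left(- \frac{1}{418900}\right) + \frac{16123120688}{99823471713} = \left(-51751875\right) \left(- \frac{1}{418900}\right) + \frac{16123120688}{99823471713} = \frac{2070075}{16756} + \frac{16123120688}{99823471713} = \frac{206912232216536603}{1672642092023028}$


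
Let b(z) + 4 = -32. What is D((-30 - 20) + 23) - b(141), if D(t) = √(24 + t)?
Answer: 36 + I*√3 ≈ 36.0 + 1.732*I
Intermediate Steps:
b(z) = -36 (b(z) = -4 - 32 = -36)
D((-30 - 20) + 23) - b(141) = √(24 + ((-30 - 20) + 23)) - 1*(-36) = √(24 + (-50 + 23)) + 36 = √(24 - 27) + 36 = √(-3) + 36 = I*√3 + 36 = 36 + I*√3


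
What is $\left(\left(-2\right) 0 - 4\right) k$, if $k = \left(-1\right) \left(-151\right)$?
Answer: $-604$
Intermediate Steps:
$k = 151$
$\left(\left(-2\right) 0 - 4\right) k = \left(\left(-2\right) 0 - 4\right) 151 = \left(0 - 4\right) 151 = \left(-4\right) 151 = -604$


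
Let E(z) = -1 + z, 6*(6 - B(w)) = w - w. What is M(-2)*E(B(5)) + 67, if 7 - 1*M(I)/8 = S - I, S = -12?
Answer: 747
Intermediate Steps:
B(w) = 6 (B(w) = 6 - (w - w)/6 = 6 - ⅙*0 = 6 + 0 = 6)
M(I) = 152 + 8*I (M(I) = 56 - 8*(-12 - I) = 56 + (96 + 8*I) = 152 + 8*I)
M(-2)*E(B(5)) + 67 = (152 + 8*(-2))*(-1 + 6) + 67 = (152 - 16)*5 + 67 = 136*5 + 67 = 680 + 67 = 747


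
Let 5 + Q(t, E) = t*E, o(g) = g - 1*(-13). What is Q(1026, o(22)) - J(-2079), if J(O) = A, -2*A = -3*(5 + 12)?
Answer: 71759/2 ≈ 35880.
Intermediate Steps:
o(g) = 13 + g (o(g) = g + 13 = 13 + g)
Q(t, E) = -5 + E*t (Q(t, E) = -5 + t*E = -5 + E*t)
A = 51/2 (A = -(-3)*(5 + 12)/2 = -(-3)*17/2 = -½*(-51) = 51/2 ≈ 25.500)
J(O) = 51/2
Q(1026, o(22)) - J(-2079) = (-5 + (13 + 22)*1026) - 1*51/2 = (-5 + 35*1026) - 51/2 = (-5 + 35910) - 51/2 = 35905 - 51/2 = 71759/2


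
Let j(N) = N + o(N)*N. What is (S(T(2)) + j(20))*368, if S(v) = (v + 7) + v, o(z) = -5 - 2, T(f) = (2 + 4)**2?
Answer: -15088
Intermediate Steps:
T(f) = 36 (T(f) = 6**2 = 36)
o(z) = -7
S(v) = 7 + 2*v (S(v) = (7 + v) + v = 7 + 2*v)
j(N) = -6*N (j(N) = N - 7*N = -6*N)
(S(T(2)) + j(20))*368 = ((7 + 2*36) - 6*20)*368 = ((7 + 72) - 120)*368 = (79 - 120)*368 = -41*368 = -15088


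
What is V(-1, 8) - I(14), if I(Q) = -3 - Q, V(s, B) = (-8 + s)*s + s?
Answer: 25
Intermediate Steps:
V(s, B) = s + s*(-8 + s) (V(s, B) = s*(-8 + s) + s = s + s*(-8 + s))
V(-1, 8) - I(14) = -(-7 - 1) - (-3 - 1*14) = -1*(-8) - (-3 - 14) = 8 - 1*(-17) = 8 + 17 = 25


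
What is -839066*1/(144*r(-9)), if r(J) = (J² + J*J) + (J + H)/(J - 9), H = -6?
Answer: -419533/11724 ≈ -35.784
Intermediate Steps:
r(J) = 2*J² + (-6 + J)/(-9 + J) (r(J) = (J² + J*J) + (J - 6)/(J - 9) = (J² + J²) + (-6 + J)/(-9 + J) = 2*J² + (-6 + J)/(-9 + J))
-839066*1/(144*r(-9)) = -839066*(-9 - 9)/(144*(-6 - 9 - 18*(-9)² + 2*(-9)³)) = -839066*(-1/(8*(-6 - 9 - 18*81 + 2*(-729)))) = -839066*(-1/(8*(-6 - 9 - 1458 - 1458))) = -839066/((-1/18*(-2931)*9)*16) = -839066/(((977/6)*9)*16) = -839066/((2931/2)*16) = -839066/23448 = -839066*1/23448 = -419533/11724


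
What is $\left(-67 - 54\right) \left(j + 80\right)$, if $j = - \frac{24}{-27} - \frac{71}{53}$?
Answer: $- \frac{4591345}{477} \approx -9625.5$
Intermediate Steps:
$j = - \frac{215}{477}$ ($j = \left(-24\right) \left(- \frac{1}{27}\right) - \frac{71}{53} = \frac{8}{9} - \frac{71}{53} = - \frac{215}{477} \approx -0.45073$)
$\left(-67 - 54\right) \left(j + 80\right) = \left(-67 - 54\right) \left(- \frac{215}{477} + 80\right) = \left(-67 - 54\right) \frac{37945}{477} = \left(-121\right) \frac{37945}{477} = - \frac{4591345}{477}$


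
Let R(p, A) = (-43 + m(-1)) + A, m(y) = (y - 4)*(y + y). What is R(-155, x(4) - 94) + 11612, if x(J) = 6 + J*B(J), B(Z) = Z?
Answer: 11507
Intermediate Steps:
m(y) = 2*y*(-4 + y) (m(y) = (-4 + y)*(2*y) = 2*y*(-4 + y))
x(J) = 6 + J² (x(J) = 6 + J*J = 6 + J²)
R(p, A) = -33 + A (R(p, A) = (-43 + 2*(-1)*(-4 - 1)) + A = (-43 + 2*(-1)*(-5)) + A = (-43 + 10) + A = -33 + A)
R(-155, x(4) - 94) + 11612 = (-33 + ((6 + 4²) - 94)) + 11612 = (-33 + ((6 + 16) - 94)) + 11612 = (-33 + (22 - 94)) + 11612 = (-33 - 72) + 11612 = -105 + 11612 = 11507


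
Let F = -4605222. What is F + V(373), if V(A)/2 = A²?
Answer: -4326964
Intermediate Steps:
V(A) = 2*A²
F + V(373) = -4605222 + 2*373² = -4605222 + 2*139129 = -4605222 + 278258 = -4326964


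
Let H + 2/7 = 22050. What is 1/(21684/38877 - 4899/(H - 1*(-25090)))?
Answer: 4276184902/1940677997 ≈ 2.2034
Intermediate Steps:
H = 154348/7 (H = -2/7 + 22050 = 154348/7 ≈ 22050.)
1/(21684/38877 - 4899/(H - 1*(-25090))) = 1/(21684/38877 - 4899/(154348/7 - 1*(-25090))) = 1/(21684*(1/38877) - 4899/(154348/7 + 25090)) = 1/(7228/12959 - 4899/329978/7) = 1/(7228/12959 - 4899*7/329978) = 1/(7228/12959 - 34293/329978) = 1/(1940677997/4276184902) = 4276184902/1940677997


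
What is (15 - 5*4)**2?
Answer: 25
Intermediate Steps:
(15 - 5*4)**2 = (15 - 20)**2 = (-5)**2 = 25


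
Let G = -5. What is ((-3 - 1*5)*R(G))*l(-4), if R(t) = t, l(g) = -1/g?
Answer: 10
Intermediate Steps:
((-3 - 1*5)*R(G))*l(-4) = ((-3 - 1*5)*(-5))*(-1/(-4)) = ((-3 - 5)*(-5))*(-1*(-1/4)) = -8*(-5)*(1/4) = 40*(1/4) = 10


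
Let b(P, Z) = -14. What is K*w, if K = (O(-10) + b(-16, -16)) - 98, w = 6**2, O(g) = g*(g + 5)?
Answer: -2232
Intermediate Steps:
O(g) = g*(5 + g)
w = 36
K = -62 (K = (-10*(5 - 10) - 14) - 98 = (-10*(-5) - 14) - 98 = (50 - 14) - 98 = 36 - 98 = -62)
K*w = -62*36 = -2232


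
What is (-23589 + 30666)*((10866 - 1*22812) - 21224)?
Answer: -234744090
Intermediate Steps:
(-23589 + 30666)*((10866 - 1*22812) - 21224) = 7077*((10866 - 22812) - 21224) = 7077*(-11946 - 21224) = 7077*(-33170) = -234744090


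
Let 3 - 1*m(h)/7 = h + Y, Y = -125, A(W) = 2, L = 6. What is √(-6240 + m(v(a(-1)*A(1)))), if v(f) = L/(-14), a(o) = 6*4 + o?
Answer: 7*I*√109 ≈ 73.082*I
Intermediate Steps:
a(o) = 24 + o
v(f) = -3/7 (v(f) = 6/(-14) = 6*(-1/14) = -3/7)
m(h) = 896 - 7*h (m(h) = 21 - 7*(h - 125) = 21 - 7*(-125 + h) = 21 + (875 - 7*h) = 896 - 7*h)
√(-6240 + m(v(a(-1)*A(1)))) = √(-6240 + (896 - 7*(-3/7))) = √(-6240 + (896 + 3)) = √(-6240 + 899) = √(-5341) = 7*I*√109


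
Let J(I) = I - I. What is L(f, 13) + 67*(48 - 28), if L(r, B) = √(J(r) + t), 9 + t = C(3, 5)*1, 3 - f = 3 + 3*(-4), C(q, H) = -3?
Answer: 1340 + 2*I*√3 ≈ 1340.0 + 3.4641*I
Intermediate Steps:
J(I) = 0
f = 12 (f = 3 - (3 + 3*(-4)) = 3 - (3 - 12) = 3 - 1*(-9) = 3 + 9 = 12)
t = -12 (t = -9 - 3*1 = -9 - 3 = -12)
L(r, B) = 2*I*√3 (L(r, B) = √(0 - 12) = √(-12) = 2*I*√3)
L(f, 13) + 67*(48 - 28) = 2*I*√3 + 67*(48 - 28) = 2*I*√3 + 67*20 = 2*I*√3 + 1340 = 1340 + 2*I*√3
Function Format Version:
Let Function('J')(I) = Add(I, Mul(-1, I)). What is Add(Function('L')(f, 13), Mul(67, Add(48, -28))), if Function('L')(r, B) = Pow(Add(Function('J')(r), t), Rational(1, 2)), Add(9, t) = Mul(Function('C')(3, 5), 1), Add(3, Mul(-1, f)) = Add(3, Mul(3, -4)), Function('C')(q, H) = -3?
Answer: Add(1340, Mul(2, I, Pow(3, Rational(1, 2)))) ≈ Add(1340.0, Mul(3.4641, I))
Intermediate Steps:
Function('J')(I) = 0
f = 12 (f = Add(3, Mul(-1, Add(3, Mul(3, -4)))) = Add(3, Mul(-1, Add(3, -12))) = Add(3, Mul(-1, -9)) = Add(3, 9) = 12)
t = -12 (t = Add(-9, Mul(-3, 1)) = Add(-9, -3) = -12)
Function('L')(r, B) = Mul(2, I, Pow(3, Rational(1, 2))) (Function('L')(r, B) = Pow(Add(0, -12), Rational(1, 2)) = Pow(-12, Rational(1, 2)) = Mul(2, I, Pow(3, Rational(1, 2))))
Add(Function('L')(f, 13), Mul(67, Add(48, -28))) = Add(Mul(2, I, Pow(3, Rational(1, 2))), Mul(67, Add(48, -28))) = Add(Mul(2, I, Pow(3, Rational(1, 2))), Mul(67, 20)) = Add(Mul(2, I, Pow(3, Rational(1, 2))), 1340) = Add(1340, Mul(2, I, Pow(3, Rational(1, 2))))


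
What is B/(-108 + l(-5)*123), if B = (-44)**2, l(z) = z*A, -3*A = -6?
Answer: -968/669 ≈ -1.4469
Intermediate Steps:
A = 2 (A = -1/3*(-6) = 2)
l(z) = 2*z (l(z) = z*2 = 2*z)
B = 1936
B/(-108 + l(-5)*123) = 1936/(-108 + (2*(-5))*123) = 1936/(-108 - 10*123) = 1936/(-108 - 1230) = 1936/(-1338) = 1936*(-1/1338) = -968/669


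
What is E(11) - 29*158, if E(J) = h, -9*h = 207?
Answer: -4605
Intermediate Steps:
h = -23 (h = -1/9*207 = -23)
E(J) = -23
E(11) - 29*158 = -23 - 29*158 = -23 - 1*4582 = -23 - 4582 = -4605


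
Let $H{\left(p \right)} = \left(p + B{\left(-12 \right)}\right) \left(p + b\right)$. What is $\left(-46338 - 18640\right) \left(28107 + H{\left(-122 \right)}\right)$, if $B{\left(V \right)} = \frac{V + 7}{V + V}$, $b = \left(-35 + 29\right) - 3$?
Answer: $- \frac{34356500209}{12} \approx -2.863 \cdot 10^{9}$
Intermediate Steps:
$b = -9$ ($b = -6 - 3 = -9$)
$B{\left(V \right)} = \frac{7 + V}{2 V}$
$H{\left(p \right)} = \left(-9 + p\right) \left(\frac{5}{24} + p\right)$ ($H{\left(p \right)} = \left(p + \frac{7 - 12}{2 \left(-12\right)}\right) \left(p - 9\right) = \left(p + \frac{1}{2} \left(- \frac{1}{12}\right) \left(-5\right)\right) \left(-9 + p\right) = \left(p + \frac{5}{24}\right) \left(-9 + p\right) = \left(\frac{5}{24} + p\right) \left(-9 + p\right) = \left(-9 + p\right) \left(\frac{5}{24} + p\right)$)
$\left(-46338 - 18640\right) \left(28107 + H{\left(-122 \right)}\right) = \left(-46338 - 18640\right) \left(28107 - \left(- \frac{25697}{24} - 14884\right)\right) = - 64978 \left(28107 + \left(- \frac{15}{8} + 14884 + \frac{12871}{12}\right)\right) = - 64978 \left(28107 + \frac{382913}{24}\right) = \left(-64978\right) \frac{1057481}{24} = - \frac{34356500209}{12}$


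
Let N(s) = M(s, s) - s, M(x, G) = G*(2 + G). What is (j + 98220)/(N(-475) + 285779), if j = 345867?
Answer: 23373/26891 ≈ 0.86918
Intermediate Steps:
N(s) = -s + s*(2 + s) (N(s) = s*(2 + s) - s = -s + s*(2 + s))
(j + 98220)/(N(-475) + 285779) = (345867 + 98220)/(-475*(1 - 475) + 285779) = 444087/(-475*(-474) + 285779) = 444087/(225150 + 285779) = 444087/510929 = 444087*(1/510929) = 23373/26891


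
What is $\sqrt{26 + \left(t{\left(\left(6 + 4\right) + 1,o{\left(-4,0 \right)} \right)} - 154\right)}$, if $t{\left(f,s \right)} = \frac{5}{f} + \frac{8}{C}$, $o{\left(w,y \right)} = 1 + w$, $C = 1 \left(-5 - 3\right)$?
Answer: $\frac{i \sqrt{15554}}{11} \approx 11.338 i$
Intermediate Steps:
$C = -8$ ($C = 1 \left(-8\right) = -8$)
$t{\left(f,s \right)} = -1 + \frac{5}{f}$ ($t{\left(f,s \right)} = \frac{5}{f} + \frac{8}{-8} = \frac{5}{f} + 8 \left(- \frac{1}{8}\right) = \frac{5}{f} - 1 = -1 + \frac{5}{f}$)
$\sqrt{26 + \left(t{\left(\left(6 + 4\right) + 1,o{\left(-4,0 \right)} \right)} - 154\right)} = \sqrt{26 - \left(154 - \frac{5 - \left(\left(6 + 4\right) + 1\right)}{\left(6 + 4\right) + 1}\right)} = \sqrt{26 - \left(154 - \frac{5 - \left(10 + 1\right)}{10 + 1}\right)} = \sqrt{26 - \left(154 - \frac{5 - 11}{11}\right)} = \sqrt{26 + \left(\frac{1}{11} \left(-6\right) - 154\right)} = \sqrt{26 - \frac{1700}{11}} = \sqrt{- \frac{1414}{11}} = \frac{i \sqrt{15554}}{11}$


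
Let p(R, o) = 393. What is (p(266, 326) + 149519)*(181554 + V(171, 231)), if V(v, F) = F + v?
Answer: 27277387872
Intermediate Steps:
(p(266, 326) + 149519)*(181554 + V(171, 231)) = (393 + 149519)*(181554 + (231 + 171)) = 149912*(181554 + 402) = 149912*181956 = 27277387872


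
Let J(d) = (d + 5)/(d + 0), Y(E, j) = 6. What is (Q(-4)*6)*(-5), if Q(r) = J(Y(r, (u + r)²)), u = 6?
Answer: -55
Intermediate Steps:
J(d) = (5 + d)/d
Q(r) = 11/6 (Q(r) = (5 + 6)/6 = (⅙)*11 = 11/6)
(Q(-4)*6)*(-5) = ((11/6)*6)*(-5) = 11*(-5) = -55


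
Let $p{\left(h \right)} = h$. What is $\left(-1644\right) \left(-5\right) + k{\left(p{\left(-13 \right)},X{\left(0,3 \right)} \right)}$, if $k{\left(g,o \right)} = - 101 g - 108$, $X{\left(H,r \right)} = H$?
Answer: $9425$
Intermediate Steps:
$k{\left(g,o \right)} = -108 - 101 g$
$\left(-1644\right) \left(-5\right) + k{\left(p{\left(-13 \right)},X{\left(0,3 \right)} \right)} = \left(-1644\right) \left(-5\right) - -1205 = 8220 + \left(-108 + 1313\right) = 8220 + 1205 = 9425$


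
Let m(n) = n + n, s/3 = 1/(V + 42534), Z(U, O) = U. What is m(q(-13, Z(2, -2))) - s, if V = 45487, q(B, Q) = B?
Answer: -2288549/88021 ≈ -26.000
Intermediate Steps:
s = 3/88021 (s = 3/(45487 + 42534) = 3/88021 ≈ 3.4083e-5)
m(n) = 2*n
m(q(-13, Z(2, -2))) - s = 2*(-13) - 1*3/88021 = -26 - 3/88021 = -2288549/88021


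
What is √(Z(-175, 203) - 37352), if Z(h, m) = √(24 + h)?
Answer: √(-37352 + I*√151) ≈ 0.0318 + 193.27*I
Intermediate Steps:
√(Z(-175, 203) - 37352) = √(√(24 - 175) - 37352) = √(√(-151) - 37352) = √(I*√151 - 37352) = √(-37352 + I*√151)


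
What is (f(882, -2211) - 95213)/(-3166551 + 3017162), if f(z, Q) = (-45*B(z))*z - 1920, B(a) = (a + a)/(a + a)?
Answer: 2243/2449 ≈ 0.91588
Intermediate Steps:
B(a) = 1 (B(a) = (2*a)/((2*a)) = (2*a)*(1/(2*a)) = 1)
f(z, Q) = -1920 - 45*z (f(z, Q) = (-45*1)*z - 1920 = -45*z - 1920 = -1920 - 45*z)
(f(882, -2211) - 95213)/(-3166551 + 3017162) = ((-1920 - 45*882) - 95213)/(-3166551 + 3017162) = ((-1920 - 39690) - 95213)/(-149389) = (-41610 - 95213)*(-1/149389) = -136823*(-1/149389) = 2243/2449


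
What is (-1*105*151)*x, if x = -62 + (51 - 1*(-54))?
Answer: -681765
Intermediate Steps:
x = 43 (x = -62 + (51 + 54) = -62 + 105 = 43)
(-1*105*151)*x = (-1*105*151)*43 = -105*151*43 = -15855*43 = -681765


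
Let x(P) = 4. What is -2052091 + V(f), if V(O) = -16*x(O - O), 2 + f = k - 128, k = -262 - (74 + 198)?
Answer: -2052155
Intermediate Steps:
k = -534 (k = -262 - 1*272 = -262 - 272 = -534)
f = -664 (f = -2 + (-534 - 128) = -2 - 662 = -664)
V(O) = -64 (V(O) = -16*4 = -64)
-2052091 + V(f) = -2052091 - 64 = -2052155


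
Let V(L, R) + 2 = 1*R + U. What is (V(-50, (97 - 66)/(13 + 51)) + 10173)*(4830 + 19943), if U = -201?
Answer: 15807923803/64 ≈ 2.4700e+8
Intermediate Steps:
V(L, R) = -203 + R (V(L, R) = -2 + (1*R - 201) = -2 + (R - 201) = -2 + (-201 + R) = -203 + R)
(V(-50, (97 - 66)/(13 + 51)) + 10173)*(4830 + 19943) = ((-203 + (97 - 66)/(13 + 51)) + 10173)*(4830 + 19943) = ((-203 + 31/64) + 10173)*24773 = (-12961/64 + 10173)*24773 = (638111/64)*24773 = 15807923803/64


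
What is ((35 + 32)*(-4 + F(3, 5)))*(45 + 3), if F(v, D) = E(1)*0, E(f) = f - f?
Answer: -12864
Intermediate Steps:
E(f) = 0
F(v, D) = 0 (F(v, D) = 0*0 = 0)
((35 + 32)*(-4 + F(3, 5)))*(45 + 3) = ((35 + 32)*(-4 + 0))*(45 + 3) = (67*(-4))*48 = -268*48 = -12864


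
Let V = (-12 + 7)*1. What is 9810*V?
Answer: -49050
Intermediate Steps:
V = -5 (V = -5*1 = -5)
9810*V = 9810*(-5) = -49050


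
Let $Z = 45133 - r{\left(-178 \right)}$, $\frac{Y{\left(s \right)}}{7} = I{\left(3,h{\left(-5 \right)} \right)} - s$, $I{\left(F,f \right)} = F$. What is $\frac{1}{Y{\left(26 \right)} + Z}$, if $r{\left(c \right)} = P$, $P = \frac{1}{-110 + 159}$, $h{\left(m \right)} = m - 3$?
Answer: $\frac{49}{2203627} \approx 2.2236 \cdot 10^{-5}$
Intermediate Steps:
$h{\left(m \right)} = -3 + m$ ($h{\left(m \right)} = m - 3 = -3 + m$)
$P = \frac{1}{49} \approx 0.020408$
$Y{\left(s \right)} = 21 - 7 s$ ($Y{\left(s \right)} = 7 \left(3 - s\right) = 21 - 7 s$)
$r{\left(c \right)} = \frac{1}{49}$
$Z = \frac{2211516}{49}$ ($Z = 45133 - \frac{1}{49} = \frac{2211516}{49} \approx 45133.0$)
$\frac{1}{Y{\left(26 \right)} + Z} = \frac{1}{\left(21 - 182\right) + \frac{2211516}{49}} = \frac{1}{-161 + \frac{2211516}{49}} = \frac{1}{\frac{2203627}{49}} = \frac{49}{2203627}$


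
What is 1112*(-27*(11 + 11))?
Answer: -660528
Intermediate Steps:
1112*(-27*(11 + 11)) = 1112*(-27*22) = 1112*(-594) = -660528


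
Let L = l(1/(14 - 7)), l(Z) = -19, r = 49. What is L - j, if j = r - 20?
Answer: -48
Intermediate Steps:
j = 29 (j = 49 - 20 = 29)
L = -19
L - j = -19 - 1*29 = -19 - 29 = -48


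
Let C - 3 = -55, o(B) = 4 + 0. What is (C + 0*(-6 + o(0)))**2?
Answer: 2704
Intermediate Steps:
o(B) = 4
C = -52 (C = 3 - 55 = -52)
(C + 0*(-6 + o(0)))**2 = (-52 + 0*(-6 + 4))**2 = (-52 + 0*(-2))**2 = (-52 + 0)**2 = (-52)**2 = 2704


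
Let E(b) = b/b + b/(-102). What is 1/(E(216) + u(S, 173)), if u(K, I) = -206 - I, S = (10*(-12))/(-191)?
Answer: -17/6462 ≈ -0.0026308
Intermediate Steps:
E(b) = 1 - b/102 (E(b) = 1 + b*(-1/102) = 1 - b/102)
S = 120/191 (S = -120*(-1/191) = 120/191 ≈ 0.62827)
1/(E(216) + u(S, 173)) = 1/((1 - 1/102*216) + (-206 - 1*173)) = 1/((1 - 36/17) + (-206 - 173)) = 1/(-19/17 - 379) = 1/(-6462/17) = -17/6462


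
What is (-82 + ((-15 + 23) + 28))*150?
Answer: -6900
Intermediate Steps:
(-82 + ((-15 + 23) + 28))*150 = (-82 + (8 + 28))*150 = (-82 + 36)*150 = -46*150 = -6900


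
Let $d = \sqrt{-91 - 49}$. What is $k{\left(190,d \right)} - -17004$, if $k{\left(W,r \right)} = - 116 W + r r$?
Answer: $-5176$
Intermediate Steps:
$d = 2 i \sqrt{35}$ ($d = \sqrt{-140} = 2 i \sqrt{35} \approx 11.832 i$)
$k{\left(W,r \right)} = r^{2} - 116 W$ ($k{\left(W,r \right)} = - 116 W + r^{2} = r^{2} - 116 W$)
$k{\left(190,d \right)} - -17004 = \left(\left(2 i \sqrt{35}\right)^{2} - 22040\right) - -17004 = \left(-140 - 22040\right) + 17004 = -22180 + 17004 = -5176$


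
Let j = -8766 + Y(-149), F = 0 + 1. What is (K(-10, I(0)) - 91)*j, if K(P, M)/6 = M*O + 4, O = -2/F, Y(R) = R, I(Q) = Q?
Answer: 597305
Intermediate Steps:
F = 1
O = -2 (O = -2/1 = -2*1 = -2)
K(P, M) = 24 - 12*M (K(P, M) = 6*(M*(-2) + 4) = 6*(-2*M + 4) = 6*(4 - 2*M) = 24 - 12*M)
j = -8915 (j = -8766 - 149 = -8915)
(K(-10, I(0)) - 91)*j = ((24 - 12*0) - 91)*(-8915) = ((24 + 0) - 91)*(-8915) = (24 - 91)*(-8915) = -67*(-8915) = 597305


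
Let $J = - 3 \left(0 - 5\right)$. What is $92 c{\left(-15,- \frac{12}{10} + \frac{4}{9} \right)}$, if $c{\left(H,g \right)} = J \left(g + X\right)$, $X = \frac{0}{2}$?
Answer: $- \frac{3128}{3} \approx -1042.7$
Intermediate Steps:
$J = 15$ ($J = \left(-3\right) \left(-5\right) = 15$)
$X = 0$ ($X = 0 \cdot \frac{1}{2} = 0$)
$c{\left(H,g \right)} = 15 g$ ($c{\left(H,g \right)} = 15 \left(g + 0\right) = 15 g$)
$92 c{\left(-15,- \frac{12}{10} + \frac{4}{9} \right)} = 92 \cdot 15 \left(- \frac{12}{10} + \frac{4}{9}\right) = 92 \cdot 15 \left(\left(-12\right) \frac{1}{10} + 4 \cdot \frac{1}{9}\right) = 92 \cdot 15 \left(- \frac{6}{5} + \frac{4}{9}\right) = 92 \cdot 15 \left(- \frac{34}{45}\right) = 92 \left(- \frac{34}{3}\right) = - \frac{3128}{3}$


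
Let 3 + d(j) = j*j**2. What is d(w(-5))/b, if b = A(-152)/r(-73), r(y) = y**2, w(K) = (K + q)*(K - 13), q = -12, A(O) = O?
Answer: -152689774677/152 ≈ -1.0045e+9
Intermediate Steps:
w(K) = (-13 + K)*(-12 + K) (w(K) = (K - 12)*(K - 13) = (-12 + K)*(-13 + K) = (-13 + K)*(-12 + K))
d(j) = -3 + j**3 (d(j) = -3 + j*j**2 = -3 + j**3)
b = -152/5329 (b = -152/((-73)**2) = -152/5329 ≈ -0.028523)
d(w(-5))/b = (-3 + (156 + (-5)**2 - 25*(-5))**3)/(-152/5329) = (-3 + (156 + 25 + 125)**3)*(-5329/152) = (-3 + 306**3)*(-5329/152) = (-3 + 28652616)*(-5329/152) = 28652613*(-5329/152) = -152689774677/152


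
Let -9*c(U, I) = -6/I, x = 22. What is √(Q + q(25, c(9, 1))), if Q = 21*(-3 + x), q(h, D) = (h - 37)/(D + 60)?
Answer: √3302481/91 ≈ 19.970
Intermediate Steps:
c(U, I) = 2/(3*I) (c(U, I) = -(-2)/(3*I) = 2/(3*I))
q(h, D) = (-37 + h)/(60 + D)
Q = 399 (Q = 21*(-3 + 22) = 21*19 = 399)
√(Q + q(25, c(9, 1))) = √(399 + (-37 + 25)/(60 + (⅔)/1)) = √(399 - 12/(60 + (⅔)*1)) = √(399 - 12/(60 + ⅔)) = √(399 - 12/(182/3)) = √(399 + (3/182)*(-12)) = √(399 - 18/91) = √(36291/91) = √3302481/91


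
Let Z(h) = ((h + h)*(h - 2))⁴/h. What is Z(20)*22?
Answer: 295612416000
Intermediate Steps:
Z(h) = 16*h³*(-2 + h)⁴ (Z(h) = ((2*h)*(-2 + h))⁴/h = (2*h*(-2 + h))⁴/h = (16*h⁴*(-2 + h)⁴)/h = 16*h³*(-2 + h)⁴)
Z(20)*22 = (16*20³*(-2 + 20)⁴)*22 = (16*8000*18⁴)*22 = (16*8000*104976)*22 = 13436928000*22 = 295612416000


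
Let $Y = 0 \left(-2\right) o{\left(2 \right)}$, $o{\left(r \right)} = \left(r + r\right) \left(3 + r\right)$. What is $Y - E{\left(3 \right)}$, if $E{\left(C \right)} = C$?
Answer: $-3$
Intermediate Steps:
$o{\left(r \right)} = 2 r \left(3 + r\right)$
$Y = 0$ ($Y = 0 \left(-2\right) 2 \cdot 2 \left(3 + 2\right) = 0 \cdot 2 \cdot 2 \cdot 5 = 0 \cdot 20 = 0$)
$Y - E{\left(3 \right)} = 0 - 3 = -3$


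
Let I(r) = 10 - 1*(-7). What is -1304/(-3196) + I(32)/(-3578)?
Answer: 1152845/2858822 ≈ 0.40326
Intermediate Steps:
I(r) = 17 (I(r) = 10 + 7 = 17)
-1304/(-3196) + I(32)/(-3578) = -1304/(-3196) + 17/(-3578) = -1304*(-1/3196) + 17*(-1/3578) = 326/799 - 17/3578 = 1152845/2858822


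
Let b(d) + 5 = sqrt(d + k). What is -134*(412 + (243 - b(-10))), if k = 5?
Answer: -88440 + 134*I*sqrt(5) ≈ -88440.0 + 299.63*I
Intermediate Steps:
b(d) = -5 + sqrt(5 + d) (b(d) = -5 + sqrt(d + 5) = -5 + sqrt(5 + d))
-134*(412 + (243 - b(-10))) = -134*(412 + (243 - (-5 + sqrt(5 - 10)))) = -134*(412 + (243 - (-5 + sqrt(-5)))) = -134*(412 + (243 - (-5 + I*sqrt(5)))) = -134*(412 + (243 + (5 - I*sqrt(5)))) = -134*(412 + (248 - I*sqrt(5))) = -134*(660 - I*sqrt(5)) = -88440 + 134*I*sqrt(5)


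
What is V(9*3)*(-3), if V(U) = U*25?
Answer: -2025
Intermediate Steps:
V(U) = 25*U
V(9*3)*(-3) = (25*(9*3))*(-3) = (25*27)*(-3) = 675*(-3) = -2025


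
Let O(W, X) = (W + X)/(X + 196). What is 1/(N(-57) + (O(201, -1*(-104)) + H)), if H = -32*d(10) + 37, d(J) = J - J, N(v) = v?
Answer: -60/1139 ≈ -0.052678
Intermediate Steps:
d(J) = 0
O(W, X) = (W + X)/(196 + X)
H = 37 (H = -32*0 + 37 = 0 + 37 = 37)
1/(N(-57) + (O(201, -1*(-104)) + H)) = 1/(-57 + ((201 - 1*(-104))/(196 - 1*(-104)) + 37)) = 1/(-57 + ((201 + 104)/(196 + 104) + 37)) = 1/(-57 + (305/300 + 37)) = 1/(-57 + ((1/300)*305 + 37)) = 1/(-57 + (61/60 + 37)) = 1/(-57 + 2281/60) = 1/(-1139/60) = -60/1139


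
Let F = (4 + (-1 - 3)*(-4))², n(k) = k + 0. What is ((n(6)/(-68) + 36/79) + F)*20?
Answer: 10753870/1343 ≈ 8007.4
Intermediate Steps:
n(k) = k
F = 400 (F = (4 - 4*(-4))² = (4 + 16)² = 20² = 400)
((n(6)/(-68) + 36/79) + F)*20 = ((6/(-68) + 36/79) + 400)*20 = ((6*(-1/68) + 36*(1/79)) + 400)*20 = ((-3/34 + 36/79) + 400)*20 = (987/2686 + 400)*20 = (1075387/2686)*20 = 10753870/1343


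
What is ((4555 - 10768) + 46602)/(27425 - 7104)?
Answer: 40389/20321 ≈ 1.9875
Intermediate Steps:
((4555 - 10768) + 46602)/(27425 - 7104) = (-6213 + 46602)/20321 = 40389*(1/20321) = 40389/20321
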